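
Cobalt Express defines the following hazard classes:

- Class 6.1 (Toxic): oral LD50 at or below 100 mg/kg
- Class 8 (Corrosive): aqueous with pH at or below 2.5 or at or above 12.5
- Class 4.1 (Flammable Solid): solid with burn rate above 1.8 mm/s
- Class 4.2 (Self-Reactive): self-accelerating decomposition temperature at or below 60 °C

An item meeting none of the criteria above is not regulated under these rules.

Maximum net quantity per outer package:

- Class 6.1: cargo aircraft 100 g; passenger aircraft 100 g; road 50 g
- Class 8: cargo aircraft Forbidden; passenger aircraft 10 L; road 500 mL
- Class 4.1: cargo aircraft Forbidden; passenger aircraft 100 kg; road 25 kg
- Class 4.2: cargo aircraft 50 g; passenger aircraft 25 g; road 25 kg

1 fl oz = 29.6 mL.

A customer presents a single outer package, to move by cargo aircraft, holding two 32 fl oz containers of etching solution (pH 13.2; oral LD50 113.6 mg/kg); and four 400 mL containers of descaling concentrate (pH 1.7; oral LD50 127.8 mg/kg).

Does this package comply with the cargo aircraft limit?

With pH 13.2 (≥ 12.5), the etching solution falls in Class 8.
pH 1.7 meets the Class 8 criterion (Corrosive), so the descaling concentrate is Class 8.
Class 8 net quantity: (two 32 fl oz containers = 1894.4 mL) + (four 400 mL containers = 1.6 L) = 3494.4 mL.
Class 8 is Forbidden by cargo aircraft.

No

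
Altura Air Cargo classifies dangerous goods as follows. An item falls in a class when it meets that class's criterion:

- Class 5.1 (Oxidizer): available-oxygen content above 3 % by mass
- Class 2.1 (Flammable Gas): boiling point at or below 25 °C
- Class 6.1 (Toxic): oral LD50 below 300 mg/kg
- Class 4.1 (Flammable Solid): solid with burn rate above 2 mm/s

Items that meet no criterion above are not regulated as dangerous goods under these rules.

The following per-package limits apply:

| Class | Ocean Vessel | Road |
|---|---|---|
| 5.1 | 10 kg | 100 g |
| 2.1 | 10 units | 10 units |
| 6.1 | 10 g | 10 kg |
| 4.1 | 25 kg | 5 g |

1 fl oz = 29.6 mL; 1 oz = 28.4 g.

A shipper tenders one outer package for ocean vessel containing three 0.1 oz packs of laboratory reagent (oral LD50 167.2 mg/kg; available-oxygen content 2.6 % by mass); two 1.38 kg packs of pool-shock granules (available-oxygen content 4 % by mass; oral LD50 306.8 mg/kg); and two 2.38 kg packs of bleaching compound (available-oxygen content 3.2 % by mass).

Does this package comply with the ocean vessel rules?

Yes

Oral LD50 167.2 mg/kg meets the Class 6.1 criterion (Toxic), so the laboratory reagent is Class 6.1.
With available-oxygen content 4 % by mass (> 3 % by mass), the pool-shock granules fall in Class 5.1.
Bleaching compound: available-oxygen content 3.2 % by mass > 3 % by mass → Class 5.1 (Oxidizer).
Class 5.1 net quantity: (two 1.38 kg packs = 2.76 kg) + (two 2.38 kg packs = 4.76 kg) = 7.52 kg.
That is within the Class 5.1 ocean vessel limit of 10 kg.
Class 6.1 quantity: three 0.1 oz packs = 8.52 g.
That is within the Class 6.1 ocean vessel limit of 10 g.
Every hazard class is within its ocean vessel limit and no segregation rule is violated.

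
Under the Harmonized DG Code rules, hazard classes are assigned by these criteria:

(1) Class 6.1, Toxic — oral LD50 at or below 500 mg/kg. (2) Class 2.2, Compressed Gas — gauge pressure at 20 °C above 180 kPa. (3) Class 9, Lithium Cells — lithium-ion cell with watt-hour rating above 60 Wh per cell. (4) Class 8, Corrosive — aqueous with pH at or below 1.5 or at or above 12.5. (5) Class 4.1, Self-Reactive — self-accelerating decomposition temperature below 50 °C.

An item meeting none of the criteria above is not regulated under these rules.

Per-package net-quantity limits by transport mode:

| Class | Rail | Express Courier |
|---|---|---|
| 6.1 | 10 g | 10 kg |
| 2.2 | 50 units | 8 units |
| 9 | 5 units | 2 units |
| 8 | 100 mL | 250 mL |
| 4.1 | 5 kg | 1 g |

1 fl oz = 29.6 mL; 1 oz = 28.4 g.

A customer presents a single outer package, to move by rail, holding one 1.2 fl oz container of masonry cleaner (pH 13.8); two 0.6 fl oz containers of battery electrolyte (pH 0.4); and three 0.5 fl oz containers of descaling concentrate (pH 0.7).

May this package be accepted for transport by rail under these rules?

No

The masonry cleaner has pH 13.8, which is ≥ 12.5, so it is Class 8 (Corrosive).
With pH 0.4 (≤ 1.5), the battery electrolyte falls in Class 8.
pH 0.7 meets the Class 8 criterion (Corrosive), so the descaling concentrate is Class 8.
Total Class 8: (one 1.2 fl oz container = 35.52 mL) + (two 0.6 fl oz containers = 35.52 mL) + (three 0.5 fl oz containers = 44.4 mL) = 115.44 mL.
That exceeds the Class 8 rail limit of 100 mL.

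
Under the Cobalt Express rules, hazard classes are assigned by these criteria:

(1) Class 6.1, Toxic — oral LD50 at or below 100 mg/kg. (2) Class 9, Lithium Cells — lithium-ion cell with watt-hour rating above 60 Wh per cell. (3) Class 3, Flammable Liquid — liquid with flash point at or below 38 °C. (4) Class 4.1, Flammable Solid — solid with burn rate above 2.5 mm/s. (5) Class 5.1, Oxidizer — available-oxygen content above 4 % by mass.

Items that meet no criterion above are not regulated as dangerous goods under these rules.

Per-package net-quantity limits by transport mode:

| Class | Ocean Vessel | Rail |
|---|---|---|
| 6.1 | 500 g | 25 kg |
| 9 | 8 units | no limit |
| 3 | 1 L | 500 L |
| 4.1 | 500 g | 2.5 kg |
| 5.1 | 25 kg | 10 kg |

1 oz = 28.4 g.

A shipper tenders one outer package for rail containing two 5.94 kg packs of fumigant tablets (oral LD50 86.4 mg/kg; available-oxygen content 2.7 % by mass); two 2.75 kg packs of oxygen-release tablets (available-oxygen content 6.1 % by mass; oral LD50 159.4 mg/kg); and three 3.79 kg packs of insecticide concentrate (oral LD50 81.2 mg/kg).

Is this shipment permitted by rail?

Yes

Oral LD50 86.4 mg/kg meets the Class 6.1 criterion (Toxic), so the fumigant tablets are Class 6.1.
Available-oxygen content 6.1 % by mass meets the Class 5.1 criterion (Oxidizer), so the oxygen-release tablets are Class 5.1.
With oral LD50 81.2 mg/kg (≤ 100 mg/kg), the insecticide concentrate falls in Class 6.1.
Total Class 6.1: (two 5.94 kg packs = 11.88 kg) + (three 3.79 kg packs = 11.37 kg) = 23.25 kg.
That is within the Class 6.1 rail limit of 25 kg.
Class 5.1 quantity: two 2.75 kg packs = 5.5 kg.
5.5 kg is within the rail limit of 10 kg for Class 5.1.
Every hazard class is within its rail limit and no segregation rule is violated.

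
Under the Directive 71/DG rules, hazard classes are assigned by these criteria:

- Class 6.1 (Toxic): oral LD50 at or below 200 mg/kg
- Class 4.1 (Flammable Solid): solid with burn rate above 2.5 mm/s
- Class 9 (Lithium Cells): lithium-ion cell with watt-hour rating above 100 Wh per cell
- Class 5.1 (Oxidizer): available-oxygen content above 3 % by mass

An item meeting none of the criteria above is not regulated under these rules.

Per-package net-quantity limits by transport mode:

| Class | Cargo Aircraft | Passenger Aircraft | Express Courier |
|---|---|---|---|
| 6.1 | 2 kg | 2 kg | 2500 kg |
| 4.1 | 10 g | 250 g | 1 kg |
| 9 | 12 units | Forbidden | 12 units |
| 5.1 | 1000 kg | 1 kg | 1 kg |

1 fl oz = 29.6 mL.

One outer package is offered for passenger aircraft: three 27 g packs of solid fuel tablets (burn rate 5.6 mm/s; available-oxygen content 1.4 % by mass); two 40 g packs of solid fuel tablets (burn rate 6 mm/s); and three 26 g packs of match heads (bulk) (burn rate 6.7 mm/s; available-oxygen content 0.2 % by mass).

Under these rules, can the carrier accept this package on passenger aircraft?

With burn rate 5.6 mm/s (> 2.5 mm/s), the solid fuel tablets fall in Class 4.1.
The solid fuel tablets have burn rate 6 mm/s, which is > 2.5 mm/s, so they are Class 4.1 (Flammable Solid).
With burn rate 6.7 mm/s (> 2.5 mm/s), the match heads (bulk) fall in Class 4.1.
Total Class 4.1: (three 27 g packs = 81 g) + (two 40 g packs = 80 g) + (three 26 g packs = 78 g) = 239 g.
That is within the Class 4.1 passenger aircraft limit of 250 g.

Yes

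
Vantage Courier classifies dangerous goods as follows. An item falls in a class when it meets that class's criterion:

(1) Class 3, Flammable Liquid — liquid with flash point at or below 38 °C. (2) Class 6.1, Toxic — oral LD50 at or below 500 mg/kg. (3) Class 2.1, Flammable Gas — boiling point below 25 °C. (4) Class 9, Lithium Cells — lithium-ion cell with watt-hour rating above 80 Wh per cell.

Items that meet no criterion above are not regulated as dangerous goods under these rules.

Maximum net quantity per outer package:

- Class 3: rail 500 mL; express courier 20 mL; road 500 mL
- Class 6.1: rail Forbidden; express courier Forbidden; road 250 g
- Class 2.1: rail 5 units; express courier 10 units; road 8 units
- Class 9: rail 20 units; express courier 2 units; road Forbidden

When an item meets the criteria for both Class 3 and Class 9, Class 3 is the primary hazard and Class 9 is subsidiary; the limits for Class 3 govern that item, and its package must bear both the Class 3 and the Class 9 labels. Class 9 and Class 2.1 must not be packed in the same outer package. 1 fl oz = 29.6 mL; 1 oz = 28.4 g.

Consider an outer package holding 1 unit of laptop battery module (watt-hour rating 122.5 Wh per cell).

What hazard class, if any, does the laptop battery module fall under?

Class 9

The laptop battery module has watt-hour rating 122.5 Wh per cell, which is > 80 Wh per cell, so it is Class 9 (Lithium Cells).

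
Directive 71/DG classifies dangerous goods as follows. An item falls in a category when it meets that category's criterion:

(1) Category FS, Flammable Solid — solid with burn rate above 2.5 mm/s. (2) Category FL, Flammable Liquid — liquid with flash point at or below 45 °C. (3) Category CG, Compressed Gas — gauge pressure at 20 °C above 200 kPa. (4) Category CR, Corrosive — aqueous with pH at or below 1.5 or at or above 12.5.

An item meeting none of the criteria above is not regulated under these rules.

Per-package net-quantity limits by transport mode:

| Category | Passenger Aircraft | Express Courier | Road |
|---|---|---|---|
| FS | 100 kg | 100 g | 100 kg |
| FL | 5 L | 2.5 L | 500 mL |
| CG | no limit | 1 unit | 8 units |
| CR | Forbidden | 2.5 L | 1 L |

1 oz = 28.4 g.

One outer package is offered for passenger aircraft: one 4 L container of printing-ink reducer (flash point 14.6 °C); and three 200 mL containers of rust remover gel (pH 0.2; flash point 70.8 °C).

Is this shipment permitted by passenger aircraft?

No

Flash point 14.6 °C meets the Category FL criterion (Flammable Liquid), so the printing-ink reducer is Category FL.
The rust remover gel has pH 0.2, which is ≤ 1.5, so it is Category CR (Corrosive).
Category CR quantity: three 200 mL containers = 600 mL.
By passenger aircraft, Category CR is Forbidden regardless of quantity.
Category FL quantity: 4 L.
That is within the Category FL passenger aircraft limit of 5 L.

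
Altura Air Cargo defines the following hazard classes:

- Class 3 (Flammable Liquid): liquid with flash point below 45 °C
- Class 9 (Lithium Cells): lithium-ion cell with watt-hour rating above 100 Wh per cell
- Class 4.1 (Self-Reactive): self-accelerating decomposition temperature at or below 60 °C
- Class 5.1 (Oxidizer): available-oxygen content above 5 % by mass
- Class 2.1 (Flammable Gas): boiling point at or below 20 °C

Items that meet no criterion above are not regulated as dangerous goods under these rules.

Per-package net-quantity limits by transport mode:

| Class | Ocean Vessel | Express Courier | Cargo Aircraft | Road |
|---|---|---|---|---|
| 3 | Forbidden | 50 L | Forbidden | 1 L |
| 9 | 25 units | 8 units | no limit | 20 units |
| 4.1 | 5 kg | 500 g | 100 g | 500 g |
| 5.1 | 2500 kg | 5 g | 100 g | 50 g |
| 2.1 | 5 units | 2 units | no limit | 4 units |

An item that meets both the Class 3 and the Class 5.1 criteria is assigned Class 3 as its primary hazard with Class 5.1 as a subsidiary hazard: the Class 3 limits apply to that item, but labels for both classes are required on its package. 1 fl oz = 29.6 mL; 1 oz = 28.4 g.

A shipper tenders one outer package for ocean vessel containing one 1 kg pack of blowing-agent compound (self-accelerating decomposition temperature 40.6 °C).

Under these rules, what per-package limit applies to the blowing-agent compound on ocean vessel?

The blowing-agent compound has self-accelerating decomposition temperature 40.6 °C, which is ≤ 60 °C, so it is Class 4.1 (Self-Reactive).
The ocean vessel limit for Class 4.1 is 5 kg.

5 kg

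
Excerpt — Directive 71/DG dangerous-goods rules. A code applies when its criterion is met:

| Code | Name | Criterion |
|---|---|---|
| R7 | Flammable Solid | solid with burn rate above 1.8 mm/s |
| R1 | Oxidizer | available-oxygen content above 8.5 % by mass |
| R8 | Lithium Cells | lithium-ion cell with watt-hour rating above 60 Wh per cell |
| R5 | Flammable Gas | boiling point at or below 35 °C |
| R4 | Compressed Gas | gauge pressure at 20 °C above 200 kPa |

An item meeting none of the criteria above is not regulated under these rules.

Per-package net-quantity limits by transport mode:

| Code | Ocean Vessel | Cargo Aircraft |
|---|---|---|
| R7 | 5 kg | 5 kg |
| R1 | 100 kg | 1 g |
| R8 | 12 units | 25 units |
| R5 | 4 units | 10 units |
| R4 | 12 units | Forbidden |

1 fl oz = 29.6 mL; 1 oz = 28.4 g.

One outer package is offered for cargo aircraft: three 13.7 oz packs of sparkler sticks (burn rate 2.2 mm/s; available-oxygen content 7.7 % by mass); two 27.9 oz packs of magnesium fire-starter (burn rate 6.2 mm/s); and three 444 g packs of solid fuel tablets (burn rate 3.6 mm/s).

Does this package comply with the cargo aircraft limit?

Burn rate 2.2 mm/s meets the Code R7 criterion (Flammable Solid), so the sparkler sticks are Code R7.
The magnesium fire-starter has burn rate 6.2 mm/s, which is > 1.8 mm/s, so it is Code R7 (Flammable Solid).
The solid fuel tablets have burn rate 3.6 mm/s, which is > 1.8 mm/s, so they are Code R7 (Flammable Solid).
Total Code R7: (three 13.7 oz packs = 1167.24 g) + (two 27.9 oz packs = 1584.72 g) + (three 444 g packs = 1.332 kg) = 4083.96 g.
4083.96 g ≤ 5 kg (cargo aircraft limit, Code R7) — within limit.

Yes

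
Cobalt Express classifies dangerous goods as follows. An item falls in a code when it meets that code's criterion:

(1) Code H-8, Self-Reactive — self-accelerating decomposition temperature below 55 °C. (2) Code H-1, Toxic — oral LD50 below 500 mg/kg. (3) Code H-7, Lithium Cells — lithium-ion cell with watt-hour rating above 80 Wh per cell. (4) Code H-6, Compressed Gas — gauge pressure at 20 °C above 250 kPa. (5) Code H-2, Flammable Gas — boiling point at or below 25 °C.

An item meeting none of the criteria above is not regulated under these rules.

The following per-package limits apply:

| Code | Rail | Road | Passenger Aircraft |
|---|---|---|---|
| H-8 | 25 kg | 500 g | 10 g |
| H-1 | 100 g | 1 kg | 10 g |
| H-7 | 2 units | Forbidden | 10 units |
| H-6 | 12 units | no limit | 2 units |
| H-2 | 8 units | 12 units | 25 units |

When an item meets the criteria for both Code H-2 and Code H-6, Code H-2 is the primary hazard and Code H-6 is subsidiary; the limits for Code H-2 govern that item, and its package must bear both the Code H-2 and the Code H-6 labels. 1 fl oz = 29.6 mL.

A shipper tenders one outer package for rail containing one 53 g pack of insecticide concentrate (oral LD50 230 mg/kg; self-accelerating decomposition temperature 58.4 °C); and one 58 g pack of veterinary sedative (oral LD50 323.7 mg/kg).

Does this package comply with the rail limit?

No

With oral LD50 230 mg/kg (< 500 mg/kg), the insecticide concentrate falls in Code H-1.
Oral LD50 323.7 mg/kg meets the Code H-1 criterion (Toxic), so the veterinary sedative is Code H-1.
Total Code H-1: 53 g + 58 g = 111 g.
That exceeds the Code H-1 rail limit of 100 g.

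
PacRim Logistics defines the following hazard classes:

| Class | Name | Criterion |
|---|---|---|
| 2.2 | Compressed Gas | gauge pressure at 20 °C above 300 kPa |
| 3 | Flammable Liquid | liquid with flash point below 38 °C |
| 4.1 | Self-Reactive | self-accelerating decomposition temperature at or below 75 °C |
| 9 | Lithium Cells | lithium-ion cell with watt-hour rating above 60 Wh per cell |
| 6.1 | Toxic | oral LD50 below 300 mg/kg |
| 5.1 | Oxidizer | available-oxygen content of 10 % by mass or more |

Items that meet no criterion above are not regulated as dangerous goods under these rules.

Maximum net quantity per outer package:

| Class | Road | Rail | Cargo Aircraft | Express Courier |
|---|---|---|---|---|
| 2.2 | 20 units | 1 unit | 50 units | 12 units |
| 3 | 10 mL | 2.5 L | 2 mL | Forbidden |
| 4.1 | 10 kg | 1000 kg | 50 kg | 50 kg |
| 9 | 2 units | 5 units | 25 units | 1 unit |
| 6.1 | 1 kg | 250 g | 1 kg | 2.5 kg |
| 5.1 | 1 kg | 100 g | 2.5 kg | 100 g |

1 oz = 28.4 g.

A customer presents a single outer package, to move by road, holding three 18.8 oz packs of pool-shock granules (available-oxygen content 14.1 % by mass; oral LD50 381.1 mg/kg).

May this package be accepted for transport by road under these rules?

No

With available-oxygen content 14.1 % by mass (≥ 10 % by mass), the pool-shock granules fall in Class 5.1.
Class 5.1 quantity: three 18.8 oz packs = 1601.76 g.
1601.76 g > 1 kg (road limit, Class 5.1) — over the limit.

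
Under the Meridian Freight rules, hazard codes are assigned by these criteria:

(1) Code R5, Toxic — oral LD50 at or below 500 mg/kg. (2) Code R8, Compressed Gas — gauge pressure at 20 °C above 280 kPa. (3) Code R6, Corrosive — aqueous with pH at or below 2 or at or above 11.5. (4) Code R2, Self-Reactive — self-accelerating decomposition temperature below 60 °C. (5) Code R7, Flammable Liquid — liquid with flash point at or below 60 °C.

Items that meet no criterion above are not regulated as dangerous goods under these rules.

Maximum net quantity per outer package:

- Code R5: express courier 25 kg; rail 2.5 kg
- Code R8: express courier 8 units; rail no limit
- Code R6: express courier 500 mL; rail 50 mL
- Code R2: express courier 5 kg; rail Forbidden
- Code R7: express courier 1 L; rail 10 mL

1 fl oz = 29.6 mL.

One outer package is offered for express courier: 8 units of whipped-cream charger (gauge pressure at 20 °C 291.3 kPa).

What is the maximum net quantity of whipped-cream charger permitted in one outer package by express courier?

8 units

With gauge pressure at 20 °C 291.3 kPa (> 280 kPa), the whipped-cream charger falls in Code R8.
The express courier limit for Code R8 is 8 units.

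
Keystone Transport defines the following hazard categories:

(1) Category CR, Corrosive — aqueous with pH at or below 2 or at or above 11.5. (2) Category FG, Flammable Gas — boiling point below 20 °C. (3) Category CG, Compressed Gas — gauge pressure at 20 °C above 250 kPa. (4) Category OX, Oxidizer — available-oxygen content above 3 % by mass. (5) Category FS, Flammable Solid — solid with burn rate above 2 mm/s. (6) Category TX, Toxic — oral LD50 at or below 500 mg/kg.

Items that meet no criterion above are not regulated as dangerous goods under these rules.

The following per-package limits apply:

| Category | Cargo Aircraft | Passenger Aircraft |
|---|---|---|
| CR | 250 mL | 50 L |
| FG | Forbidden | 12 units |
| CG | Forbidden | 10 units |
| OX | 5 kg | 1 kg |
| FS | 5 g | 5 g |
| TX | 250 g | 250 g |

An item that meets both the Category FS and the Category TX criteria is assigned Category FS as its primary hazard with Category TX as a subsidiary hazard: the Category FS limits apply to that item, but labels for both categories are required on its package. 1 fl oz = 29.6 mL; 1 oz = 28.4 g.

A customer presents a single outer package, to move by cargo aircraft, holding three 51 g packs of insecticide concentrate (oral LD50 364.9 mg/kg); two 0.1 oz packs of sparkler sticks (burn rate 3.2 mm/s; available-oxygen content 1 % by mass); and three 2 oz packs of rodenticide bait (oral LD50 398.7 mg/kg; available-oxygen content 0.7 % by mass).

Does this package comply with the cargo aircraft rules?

No

Oral LD50 364.9 mg/kg meets the Category TX criterion (Toxic), so the insecticide concentrate is Category TX.
With burn rate 3.2 mm/s (> 2 mm/s), the sparkler sticks fall in Category FS.
With oral LD50 398.7 mg/kg (≤ 500 mg/kg), the rodenticide bait falls in Category TX.
Category FS quantity: two 0.1 oz packs = 5.68 g.
That exceeds the Category FS cargo aircraft limit of 5 g.
Category TX net quantity: (three 51 g packs = 153 g) + (three 2 oz packs = 170.4 g) = 323.4 g.
323.4 g > 250 g (cargo aircraft limit, Category TX) — over the limit.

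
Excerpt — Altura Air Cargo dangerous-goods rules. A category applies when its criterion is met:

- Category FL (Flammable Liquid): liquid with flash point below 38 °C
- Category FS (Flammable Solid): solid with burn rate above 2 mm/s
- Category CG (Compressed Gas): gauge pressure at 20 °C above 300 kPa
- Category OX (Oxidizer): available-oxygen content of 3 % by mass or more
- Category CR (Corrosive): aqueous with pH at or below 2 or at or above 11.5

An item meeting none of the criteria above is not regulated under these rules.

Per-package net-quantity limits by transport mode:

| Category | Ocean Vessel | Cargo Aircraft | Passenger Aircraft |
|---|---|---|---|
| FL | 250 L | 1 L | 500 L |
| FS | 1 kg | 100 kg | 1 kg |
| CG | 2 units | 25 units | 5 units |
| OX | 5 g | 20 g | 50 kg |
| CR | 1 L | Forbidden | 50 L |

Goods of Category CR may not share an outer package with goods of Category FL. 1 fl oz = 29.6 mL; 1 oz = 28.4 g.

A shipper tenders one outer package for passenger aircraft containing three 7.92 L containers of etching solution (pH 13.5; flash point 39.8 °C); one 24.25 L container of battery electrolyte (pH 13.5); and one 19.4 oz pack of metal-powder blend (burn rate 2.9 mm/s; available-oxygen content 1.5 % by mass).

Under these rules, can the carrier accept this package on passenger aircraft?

Yes

The etching solution has pH 13.5, which is ≥ 11.5, so it is Category CR (Corrosive).
Battery electrolyte: pH 13.5 ≥ 11.5 → Category CR (Corrosive).
The metal-powder blend has burn rate 2.9 mm/s, which is > 2 mm/s, so it is Category FS (Flammable Solid).
Total Category CR: (three 7.92 L containers = 23.76 L) + 24.25 L = 48.01 L.
That is within the Category CR passenger aircraft limit of 50 L.
Category FS quantity: one 19.4 oz pack = 550.96 g.
That is within the Category FS passenger aircraft limit of 1 kg.
The segregation rule (Category CR with Category FL) does not apply to Category CR with Category FS.
Every hazard category is within its passenger aircraft limit and no segregation rule is violated.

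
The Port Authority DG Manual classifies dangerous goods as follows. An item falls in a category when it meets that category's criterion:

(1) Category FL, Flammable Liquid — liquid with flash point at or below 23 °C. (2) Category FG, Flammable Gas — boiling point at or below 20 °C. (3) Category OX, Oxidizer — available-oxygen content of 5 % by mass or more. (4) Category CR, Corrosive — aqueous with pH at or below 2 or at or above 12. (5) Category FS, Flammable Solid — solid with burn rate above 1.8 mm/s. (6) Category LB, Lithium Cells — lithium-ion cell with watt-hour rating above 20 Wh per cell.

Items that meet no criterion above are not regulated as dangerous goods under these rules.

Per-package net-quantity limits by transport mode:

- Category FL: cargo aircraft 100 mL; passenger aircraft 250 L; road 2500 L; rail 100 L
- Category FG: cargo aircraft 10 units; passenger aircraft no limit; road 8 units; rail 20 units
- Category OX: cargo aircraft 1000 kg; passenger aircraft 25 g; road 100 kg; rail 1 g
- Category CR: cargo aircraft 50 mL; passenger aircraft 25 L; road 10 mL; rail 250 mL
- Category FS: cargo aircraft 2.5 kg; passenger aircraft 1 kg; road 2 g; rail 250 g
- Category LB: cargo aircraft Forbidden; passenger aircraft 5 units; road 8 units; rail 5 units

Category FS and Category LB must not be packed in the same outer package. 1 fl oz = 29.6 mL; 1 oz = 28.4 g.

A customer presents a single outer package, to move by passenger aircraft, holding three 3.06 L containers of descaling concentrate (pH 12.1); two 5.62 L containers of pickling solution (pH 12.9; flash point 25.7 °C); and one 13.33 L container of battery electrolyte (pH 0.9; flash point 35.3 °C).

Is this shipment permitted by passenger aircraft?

No

With pH 12.1 (≥ 12), the descaling concentrate falls in Category CR.
pH 12.9 meets the Category CR criterion (Corrosive), so the pickling solution is Category CR.
Battery electrolyte: pH 0.9 ≤ 2 → Category CR (Corrosive).
Total Category CR: (three 3.06 L containers = 9.18 L) + (two 5.62 L containers = 11.24 L) + 13.33 L = 33.75 L.
33.75 L > 25 L (passenger aircraft limit, Category CR) — over the limit.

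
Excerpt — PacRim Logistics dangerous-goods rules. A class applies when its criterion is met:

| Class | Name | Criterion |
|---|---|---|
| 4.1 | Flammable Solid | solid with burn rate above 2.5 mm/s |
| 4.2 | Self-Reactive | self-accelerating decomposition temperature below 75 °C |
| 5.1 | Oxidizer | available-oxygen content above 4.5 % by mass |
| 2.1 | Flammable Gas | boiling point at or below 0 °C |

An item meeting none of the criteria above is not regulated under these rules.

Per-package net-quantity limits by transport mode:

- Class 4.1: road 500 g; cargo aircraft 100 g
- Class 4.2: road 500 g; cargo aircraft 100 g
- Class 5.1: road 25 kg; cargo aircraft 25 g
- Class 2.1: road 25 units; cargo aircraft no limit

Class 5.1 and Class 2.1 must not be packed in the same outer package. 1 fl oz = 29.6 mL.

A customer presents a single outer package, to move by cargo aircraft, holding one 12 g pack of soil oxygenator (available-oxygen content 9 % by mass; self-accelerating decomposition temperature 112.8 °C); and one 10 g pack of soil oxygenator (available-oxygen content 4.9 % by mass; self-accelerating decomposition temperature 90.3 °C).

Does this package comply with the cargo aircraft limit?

Available-oxygen content 9 % by mass meets the Class 5.1 criterion (Oxidizer), so the soil oxygenator is Class 5.1.
The soil oxygenator has available-oxygen content 4.9 % by mass, which is > 4.5 % by mass, so it is Class 5.1 (Oxidizer).
Class 5.1 net quantity: 12 g + 10 g = 22 g.
22 g ≤ 25 g (cargo aircraft limit, Class 5.1) — within limit.

Yes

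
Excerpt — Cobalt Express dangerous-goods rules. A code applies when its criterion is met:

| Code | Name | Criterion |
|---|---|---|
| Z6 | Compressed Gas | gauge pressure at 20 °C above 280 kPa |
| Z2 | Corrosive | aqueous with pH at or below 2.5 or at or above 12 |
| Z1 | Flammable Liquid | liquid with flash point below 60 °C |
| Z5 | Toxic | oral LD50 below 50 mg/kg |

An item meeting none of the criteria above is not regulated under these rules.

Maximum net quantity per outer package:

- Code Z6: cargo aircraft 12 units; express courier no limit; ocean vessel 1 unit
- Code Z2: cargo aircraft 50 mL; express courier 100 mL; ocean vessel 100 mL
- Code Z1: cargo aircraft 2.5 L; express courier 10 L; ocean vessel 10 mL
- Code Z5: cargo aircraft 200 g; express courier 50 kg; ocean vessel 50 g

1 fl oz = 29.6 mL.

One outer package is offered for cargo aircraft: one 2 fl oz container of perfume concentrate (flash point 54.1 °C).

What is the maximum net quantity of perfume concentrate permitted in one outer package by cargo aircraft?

Flash point 54.1 °C meets the Code Z1 criterion (Flammable Liquid), so the perfume concentrate is Code Z1.
The cargo aircraft limit for Code Z1 is 2.5 L.

2.5 L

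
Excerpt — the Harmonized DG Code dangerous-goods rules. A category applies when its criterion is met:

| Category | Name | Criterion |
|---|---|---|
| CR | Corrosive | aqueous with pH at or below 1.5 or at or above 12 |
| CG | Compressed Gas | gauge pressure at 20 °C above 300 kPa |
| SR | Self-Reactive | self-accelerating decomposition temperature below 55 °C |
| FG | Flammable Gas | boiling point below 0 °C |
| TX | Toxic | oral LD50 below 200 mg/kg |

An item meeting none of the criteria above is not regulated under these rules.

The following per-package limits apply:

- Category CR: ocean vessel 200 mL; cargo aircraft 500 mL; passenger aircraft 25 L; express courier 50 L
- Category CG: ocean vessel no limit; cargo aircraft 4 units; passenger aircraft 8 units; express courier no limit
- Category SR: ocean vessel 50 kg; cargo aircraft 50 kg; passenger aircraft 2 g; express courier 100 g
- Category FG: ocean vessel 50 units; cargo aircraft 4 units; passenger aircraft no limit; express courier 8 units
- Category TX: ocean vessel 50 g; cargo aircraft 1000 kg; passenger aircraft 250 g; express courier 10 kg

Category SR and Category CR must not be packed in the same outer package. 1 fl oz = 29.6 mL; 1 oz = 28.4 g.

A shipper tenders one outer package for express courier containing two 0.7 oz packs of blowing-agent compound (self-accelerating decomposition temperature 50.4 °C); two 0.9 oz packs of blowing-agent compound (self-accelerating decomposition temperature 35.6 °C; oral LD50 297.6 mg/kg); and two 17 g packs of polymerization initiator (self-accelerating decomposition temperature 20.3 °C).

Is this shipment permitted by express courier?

No

The blowing-agent compound has self-accelerating decomposition temperature 50.4 °C, which is < 55 °C, so it is Category SR (Self-Reactive).
The blowing-agent compound has self-accelerating decomposition temperature 35.6 °C, which is < 55 °C, so it is Category SR (Self-Reactive).
With self-accelerating decomposition temperature 20.3 °C (< 55 °C), the polymerization initiator falls in Category SR.
Category SR net quantity: (two 0.7 oz packs = 39.76 g) + (two 0.9 oz packs = 51.12 g) + (two 17 g packs = 34 g) = 124.88 g.
That exceeds the Category SR express courier limit of 100 g.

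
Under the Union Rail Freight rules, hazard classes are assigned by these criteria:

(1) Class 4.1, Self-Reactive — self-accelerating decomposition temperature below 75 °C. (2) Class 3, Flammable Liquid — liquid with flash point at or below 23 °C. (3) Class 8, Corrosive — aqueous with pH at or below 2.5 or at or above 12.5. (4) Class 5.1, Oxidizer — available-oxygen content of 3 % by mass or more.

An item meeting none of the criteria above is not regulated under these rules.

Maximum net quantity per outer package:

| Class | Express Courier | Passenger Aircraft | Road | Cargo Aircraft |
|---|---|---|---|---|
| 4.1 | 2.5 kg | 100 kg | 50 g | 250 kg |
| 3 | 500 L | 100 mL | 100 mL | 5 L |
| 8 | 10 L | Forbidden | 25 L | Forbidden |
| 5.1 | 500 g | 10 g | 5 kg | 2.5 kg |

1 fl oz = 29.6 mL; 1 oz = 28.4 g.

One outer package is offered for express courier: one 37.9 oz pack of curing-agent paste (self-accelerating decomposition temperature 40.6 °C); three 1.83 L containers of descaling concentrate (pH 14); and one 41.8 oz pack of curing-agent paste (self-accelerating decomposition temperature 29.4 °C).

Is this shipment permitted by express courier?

With self-accelerating decomposition temperature 40.6 °C (< 75 °C), the curing-agent paste falls in Class 4.1.
pH 14 meets the Class 8 criterion (Corrosive), so the descaling concentrate is Class 8.
Self-accelerating decomposition temperature 29.4 °C meets the Class 4.1 criterion (Self-Reactive), so the curing-agent paste is Class 4.1.
Class 4.1 net quantity: (one 37.9 oz pack = 1076.36 g) + (one 41.8 oz pack = 1187.12 g) = 2263.48 g.
2263.48 g is within the express courier limit of 2.5 kg for Class 4.1.
Class 8 quantity: three 1.83 L containers = 5.49 L.
5.49 L is within the express courier limit of 10 L for Class 8.
Every hazard class is within its express courier limit and no segregation rule is violated.

Yes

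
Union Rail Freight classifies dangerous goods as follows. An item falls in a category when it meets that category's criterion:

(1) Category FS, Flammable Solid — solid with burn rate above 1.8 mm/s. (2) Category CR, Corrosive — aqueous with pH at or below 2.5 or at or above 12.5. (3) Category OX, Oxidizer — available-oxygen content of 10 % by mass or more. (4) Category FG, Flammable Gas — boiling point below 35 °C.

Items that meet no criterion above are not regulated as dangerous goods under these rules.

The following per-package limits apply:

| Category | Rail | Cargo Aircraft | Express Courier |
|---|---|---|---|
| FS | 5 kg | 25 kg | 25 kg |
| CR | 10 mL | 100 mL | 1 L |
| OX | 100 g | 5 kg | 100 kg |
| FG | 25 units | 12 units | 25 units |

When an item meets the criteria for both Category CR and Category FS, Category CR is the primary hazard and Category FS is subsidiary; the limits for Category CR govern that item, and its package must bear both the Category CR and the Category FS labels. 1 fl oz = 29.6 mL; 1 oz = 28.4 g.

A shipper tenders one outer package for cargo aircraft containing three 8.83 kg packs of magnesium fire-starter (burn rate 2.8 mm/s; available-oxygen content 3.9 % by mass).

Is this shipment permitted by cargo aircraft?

No

Burn rate 2.8 mm/s meets the Category FS criterion (Flammable Solid), so the magnesium fire-starter is Category FS.
Category FS quantity: three 8.83 kg packs = 26.49 kg.
That exceeds the Category FS cargo aircraft limit of 25 kg.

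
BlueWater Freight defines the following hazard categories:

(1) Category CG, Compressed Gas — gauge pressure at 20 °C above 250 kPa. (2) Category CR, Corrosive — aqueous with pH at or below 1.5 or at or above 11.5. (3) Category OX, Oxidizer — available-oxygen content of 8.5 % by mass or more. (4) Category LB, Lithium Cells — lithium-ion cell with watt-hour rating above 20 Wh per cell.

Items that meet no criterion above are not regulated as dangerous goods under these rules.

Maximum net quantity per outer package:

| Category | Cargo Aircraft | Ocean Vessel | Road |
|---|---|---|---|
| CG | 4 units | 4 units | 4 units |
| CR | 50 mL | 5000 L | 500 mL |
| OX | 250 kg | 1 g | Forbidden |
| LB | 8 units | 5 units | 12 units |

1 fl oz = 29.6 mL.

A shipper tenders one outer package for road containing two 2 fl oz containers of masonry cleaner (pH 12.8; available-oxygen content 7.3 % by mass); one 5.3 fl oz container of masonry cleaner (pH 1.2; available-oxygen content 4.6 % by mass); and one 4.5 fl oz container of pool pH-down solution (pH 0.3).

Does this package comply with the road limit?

Masonry cleaner: pH 12.8 ≥ 11.5 → Category CR (Corrosive).
With pH 1.2 (≤ 1.5), the masonry cleaner falls in Category CR.
Pool pH-down solution: pH 0.3 ≤ 1.5 → Category CR (Corrosive).
Total Category CR: (two 2 fl oz containers = 118.4 mL) + (one 5.3 fl oz container = 156.88 mL) + (one 4.5 fl oz container = 133.2 mL) = 408.48 mL.
That is within the Category CR road limit of 500 mL.

Yes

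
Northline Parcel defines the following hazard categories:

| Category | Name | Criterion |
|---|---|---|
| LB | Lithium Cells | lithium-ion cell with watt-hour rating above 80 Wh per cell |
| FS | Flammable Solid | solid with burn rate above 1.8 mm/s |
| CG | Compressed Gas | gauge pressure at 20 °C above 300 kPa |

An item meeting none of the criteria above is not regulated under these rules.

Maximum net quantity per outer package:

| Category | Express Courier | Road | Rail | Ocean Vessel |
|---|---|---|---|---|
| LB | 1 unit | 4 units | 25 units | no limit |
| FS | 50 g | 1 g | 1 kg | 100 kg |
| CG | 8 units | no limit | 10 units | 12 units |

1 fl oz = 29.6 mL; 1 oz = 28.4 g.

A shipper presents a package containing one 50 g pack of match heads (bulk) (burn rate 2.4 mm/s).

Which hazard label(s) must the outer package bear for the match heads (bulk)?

Category FS

Match heads (bulk): burn rate 2.4 mm/s > 1.8 mm/s → Category FS (Flammable Solid).
Only the Category FS label is required.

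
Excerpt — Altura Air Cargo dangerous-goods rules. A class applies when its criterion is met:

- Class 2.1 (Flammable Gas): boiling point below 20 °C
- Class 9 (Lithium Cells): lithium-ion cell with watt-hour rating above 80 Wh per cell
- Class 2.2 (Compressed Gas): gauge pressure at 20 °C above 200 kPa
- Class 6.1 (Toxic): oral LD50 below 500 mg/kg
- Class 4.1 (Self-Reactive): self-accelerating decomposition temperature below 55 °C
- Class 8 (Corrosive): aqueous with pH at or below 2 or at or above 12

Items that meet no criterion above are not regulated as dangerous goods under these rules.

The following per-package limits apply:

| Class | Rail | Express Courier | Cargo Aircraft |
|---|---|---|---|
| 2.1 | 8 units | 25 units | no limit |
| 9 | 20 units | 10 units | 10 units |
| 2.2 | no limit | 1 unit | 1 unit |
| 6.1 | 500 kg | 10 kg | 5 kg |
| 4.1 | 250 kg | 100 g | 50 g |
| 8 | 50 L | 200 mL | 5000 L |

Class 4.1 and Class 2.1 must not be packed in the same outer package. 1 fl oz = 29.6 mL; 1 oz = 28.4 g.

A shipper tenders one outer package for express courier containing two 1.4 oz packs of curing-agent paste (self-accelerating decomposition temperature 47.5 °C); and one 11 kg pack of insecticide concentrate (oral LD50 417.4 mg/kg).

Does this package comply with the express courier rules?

No

Curing-agent paste: self-accelerating decomposition temperature 47.5 °C < 55 °C → Class 4.1 (Self-Reactive).
The insecticide concentrate has oral LD50 417.4 mg/kg, which is < 500 mg/kg, so it is Class 6.1 (Toxic).
Class 4.1 quantity: two 1.4 oz packs = 79.52 g.
That is within the Class 4.1 express courier limit of 100 g.
Class 6.1 quantity: 11 kg.
That exceeds the Class 6.1 express courier limit of 10 kg.
The segregation rule (Class 4.1 with Class 2.1) does not apply to Class 4.1 with Class 6.1.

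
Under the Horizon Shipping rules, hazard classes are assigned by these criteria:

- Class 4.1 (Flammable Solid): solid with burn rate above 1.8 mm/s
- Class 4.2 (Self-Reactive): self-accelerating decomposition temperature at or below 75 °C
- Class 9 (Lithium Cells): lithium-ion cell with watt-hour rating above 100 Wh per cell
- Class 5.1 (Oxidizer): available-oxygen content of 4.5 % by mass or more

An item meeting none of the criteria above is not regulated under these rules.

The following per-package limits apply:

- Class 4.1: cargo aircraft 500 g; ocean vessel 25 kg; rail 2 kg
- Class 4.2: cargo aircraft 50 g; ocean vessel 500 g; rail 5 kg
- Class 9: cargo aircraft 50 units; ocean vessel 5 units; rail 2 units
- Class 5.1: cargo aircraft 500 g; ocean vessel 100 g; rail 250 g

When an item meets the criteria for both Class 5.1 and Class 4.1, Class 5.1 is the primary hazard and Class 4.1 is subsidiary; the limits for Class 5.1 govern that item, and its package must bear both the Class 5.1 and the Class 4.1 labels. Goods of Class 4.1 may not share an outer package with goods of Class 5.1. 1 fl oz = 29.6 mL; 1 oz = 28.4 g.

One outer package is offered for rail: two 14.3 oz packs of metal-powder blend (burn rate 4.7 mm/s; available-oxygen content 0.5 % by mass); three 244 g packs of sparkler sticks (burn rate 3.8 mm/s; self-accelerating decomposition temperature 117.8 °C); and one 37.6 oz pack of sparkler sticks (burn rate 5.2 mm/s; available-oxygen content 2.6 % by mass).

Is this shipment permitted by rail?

Metal-powder blend: burn rate 4.7 mm/s > 1.8 mm/s → Class 4.1 (Flammable Solid).
The sparkler sticks have burn rate 3.8 mm/s, which is > 1.8 mm/s, so they are Class 4.1 (Flammable Solid).
Sparkler sticks: burn rate 5.2 mm/s > 1.8 mm/s → Class 4.1 (Flammable Solid).
Total Class 4.1: (two 14.3 oz packs = 812.24 g) + (three 244 g packs = 732 g) + (one 37.6 oz pack = 1067.84 g) = 2612.08 g.
2612.08 g > 2 kg (rail limit, Class 4.1) — over the limit.

No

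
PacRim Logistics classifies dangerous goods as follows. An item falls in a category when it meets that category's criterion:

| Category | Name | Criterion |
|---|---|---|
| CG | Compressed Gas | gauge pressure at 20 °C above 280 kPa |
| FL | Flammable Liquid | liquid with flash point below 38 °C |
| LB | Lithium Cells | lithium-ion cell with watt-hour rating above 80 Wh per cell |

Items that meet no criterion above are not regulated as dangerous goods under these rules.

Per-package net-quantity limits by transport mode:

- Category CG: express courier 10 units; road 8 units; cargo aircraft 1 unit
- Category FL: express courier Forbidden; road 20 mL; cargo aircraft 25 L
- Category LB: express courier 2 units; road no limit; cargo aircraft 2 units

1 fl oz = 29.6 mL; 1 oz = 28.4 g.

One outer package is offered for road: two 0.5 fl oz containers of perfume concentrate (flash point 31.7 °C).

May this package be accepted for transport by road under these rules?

No

The perfume concentrate has flash point 31.7 °C, which is < 38 °C, so it is Category FL (Flammable Liquid).
Category FL quantity: two 0.5 fl oz containers = 29.6 mL.
29.6 mL > 20 mL (road limit, Category FL) — over the limit.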